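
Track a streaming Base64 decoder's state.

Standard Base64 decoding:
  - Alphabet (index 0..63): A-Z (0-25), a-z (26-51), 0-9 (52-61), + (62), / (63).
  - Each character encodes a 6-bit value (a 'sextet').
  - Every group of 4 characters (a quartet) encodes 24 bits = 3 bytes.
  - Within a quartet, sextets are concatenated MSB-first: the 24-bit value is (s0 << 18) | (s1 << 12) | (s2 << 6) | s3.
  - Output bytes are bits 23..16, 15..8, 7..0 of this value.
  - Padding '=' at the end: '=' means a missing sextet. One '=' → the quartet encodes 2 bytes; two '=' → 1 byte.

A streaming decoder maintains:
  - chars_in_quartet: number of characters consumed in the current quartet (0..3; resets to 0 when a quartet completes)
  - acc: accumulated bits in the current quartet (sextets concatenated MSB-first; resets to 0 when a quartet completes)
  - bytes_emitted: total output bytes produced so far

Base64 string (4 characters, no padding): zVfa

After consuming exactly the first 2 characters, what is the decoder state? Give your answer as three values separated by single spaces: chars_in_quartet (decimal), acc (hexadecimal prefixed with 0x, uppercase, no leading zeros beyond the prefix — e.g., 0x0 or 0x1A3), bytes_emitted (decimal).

Answer: 2 0xCD5 0

Derivation:
After char 0 ('z'=51): chars_in_quartet=1 acc=0x33 bytes_emitted=0
After char 1 ('V'=21): chars_in_quartet=2 acc=0xCD5 bytes_emitted=0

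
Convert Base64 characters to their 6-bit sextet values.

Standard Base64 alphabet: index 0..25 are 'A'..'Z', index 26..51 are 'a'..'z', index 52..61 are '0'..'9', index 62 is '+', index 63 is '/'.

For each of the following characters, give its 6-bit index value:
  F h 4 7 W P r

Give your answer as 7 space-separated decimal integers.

Answer: 5 33 56 59 22 15 43

Derivation:
'F': A..Z range, ord('F') − ord('A') = 5
'h': a..z range, 26 + ord('h') − ord('a') = 33
'4': 0..9 range, 52 + ord('4') − ord('0') = 56
'7': 0..9 range, 52 + ord('7') − ord('0') = 59
'W': A..Z range, ord('W') − ord('A') = 22
'P': A..Z range, ord('P') − ord('A') = 15
'r': a..z range, 26 + ord('r') − ord('a') = 43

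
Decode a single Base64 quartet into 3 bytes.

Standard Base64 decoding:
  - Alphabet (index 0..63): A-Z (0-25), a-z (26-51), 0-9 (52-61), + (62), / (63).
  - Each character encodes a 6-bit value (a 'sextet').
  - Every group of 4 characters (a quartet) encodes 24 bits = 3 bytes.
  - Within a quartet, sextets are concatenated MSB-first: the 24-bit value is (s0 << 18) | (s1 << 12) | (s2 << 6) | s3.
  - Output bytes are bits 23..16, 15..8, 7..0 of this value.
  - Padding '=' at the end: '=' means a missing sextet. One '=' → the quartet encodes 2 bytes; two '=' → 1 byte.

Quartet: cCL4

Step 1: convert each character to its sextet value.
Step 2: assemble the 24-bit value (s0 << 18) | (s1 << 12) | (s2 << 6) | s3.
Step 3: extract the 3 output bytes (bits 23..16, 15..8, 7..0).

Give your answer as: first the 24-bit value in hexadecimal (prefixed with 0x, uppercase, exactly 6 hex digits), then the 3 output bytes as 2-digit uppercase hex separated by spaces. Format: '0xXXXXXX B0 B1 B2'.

Sextets: c=28, C=2, L=11, 4=56
24-bit: (28<<18) | (2<<12) | (11<<6) | 56
      = 0x700000 | 0x002000 | 0x0002C0 | 0x000038
      = 0x7022F8
Bytes: (v>>16)&0xFF=70, (v>>8)&0xFF=22, v&0xFF=F8

Answer: 0x7022F8 70 22 F8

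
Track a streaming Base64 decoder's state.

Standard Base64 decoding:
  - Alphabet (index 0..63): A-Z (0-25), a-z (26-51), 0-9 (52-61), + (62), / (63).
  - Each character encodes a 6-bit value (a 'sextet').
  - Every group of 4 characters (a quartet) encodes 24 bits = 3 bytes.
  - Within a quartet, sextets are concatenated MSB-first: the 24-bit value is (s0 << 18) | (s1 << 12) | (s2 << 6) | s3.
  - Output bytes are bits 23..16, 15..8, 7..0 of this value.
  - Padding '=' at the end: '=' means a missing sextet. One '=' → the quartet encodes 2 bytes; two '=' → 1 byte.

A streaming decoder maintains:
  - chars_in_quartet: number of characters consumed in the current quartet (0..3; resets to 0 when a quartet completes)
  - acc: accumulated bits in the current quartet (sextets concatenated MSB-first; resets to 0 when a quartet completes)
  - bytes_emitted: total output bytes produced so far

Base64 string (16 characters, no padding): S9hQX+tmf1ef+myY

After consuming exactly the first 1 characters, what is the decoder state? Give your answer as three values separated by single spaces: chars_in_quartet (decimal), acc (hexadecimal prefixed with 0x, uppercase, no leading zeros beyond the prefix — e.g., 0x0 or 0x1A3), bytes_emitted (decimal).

After char 0 ('S'=18): chars_in_quartet=1 acc=0x12 bytes_emitted=0

Answer: 1 0x12 0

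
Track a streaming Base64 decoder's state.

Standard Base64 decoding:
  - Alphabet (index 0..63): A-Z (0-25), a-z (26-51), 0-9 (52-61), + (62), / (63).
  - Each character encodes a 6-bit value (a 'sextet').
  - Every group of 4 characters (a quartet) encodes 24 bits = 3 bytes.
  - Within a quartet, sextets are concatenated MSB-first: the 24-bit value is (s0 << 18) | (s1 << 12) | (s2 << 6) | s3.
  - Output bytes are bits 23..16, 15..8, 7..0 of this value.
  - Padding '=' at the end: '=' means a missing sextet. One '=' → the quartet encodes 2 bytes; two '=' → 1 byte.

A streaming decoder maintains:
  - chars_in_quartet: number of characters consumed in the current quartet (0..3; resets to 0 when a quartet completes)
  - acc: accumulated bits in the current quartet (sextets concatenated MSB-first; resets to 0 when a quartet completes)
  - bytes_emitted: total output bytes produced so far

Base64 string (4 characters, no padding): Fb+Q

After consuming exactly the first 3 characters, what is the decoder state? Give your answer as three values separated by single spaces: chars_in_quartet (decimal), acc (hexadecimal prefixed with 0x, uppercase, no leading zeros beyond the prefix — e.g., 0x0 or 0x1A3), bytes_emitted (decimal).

Answer: 3 0x56FE 0

Derivation:
After char 0 ('F'=5): chars_in_quartet=1 acc=0x5 bytes_emitted=0
After char 1 ('b'=27): chars_in_quartet=2 acc=0x15B bytes_emitted=0
After char 2 ('+'=62): chars_in_quartet=3 acc=0x56FE bytes_emitted=0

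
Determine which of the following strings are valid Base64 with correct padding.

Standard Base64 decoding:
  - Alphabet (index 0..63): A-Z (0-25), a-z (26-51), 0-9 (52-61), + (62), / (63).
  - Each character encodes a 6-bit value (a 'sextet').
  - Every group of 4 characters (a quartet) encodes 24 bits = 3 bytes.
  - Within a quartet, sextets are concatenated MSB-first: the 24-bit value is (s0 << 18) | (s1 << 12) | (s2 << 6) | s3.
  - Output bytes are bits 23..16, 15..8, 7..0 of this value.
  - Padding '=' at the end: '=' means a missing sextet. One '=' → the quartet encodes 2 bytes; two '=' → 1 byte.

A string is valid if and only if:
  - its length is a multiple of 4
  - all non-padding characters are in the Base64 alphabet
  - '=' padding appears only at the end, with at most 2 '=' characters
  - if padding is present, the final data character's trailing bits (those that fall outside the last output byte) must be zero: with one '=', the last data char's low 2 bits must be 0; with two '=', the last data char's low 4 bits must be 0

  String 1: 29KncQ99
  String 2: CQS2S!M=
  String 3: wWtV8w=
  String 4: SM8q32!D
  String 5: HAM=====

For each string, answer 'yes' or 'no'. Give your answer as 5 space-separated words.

String 1: '29KncQ99' → valid
String 2: 'CQS2S!M=' → invalid (bad char(s): ['!'])
String 3: 'wWtV8w=' → invalid (len=7 not mult of 4)
String 4: 'SM8q32!D' → invalid (bad char(s): ['!'])
String 5: 'HAM=====' → invalid (5 pad chars (max 2))

Answer: yes no no no no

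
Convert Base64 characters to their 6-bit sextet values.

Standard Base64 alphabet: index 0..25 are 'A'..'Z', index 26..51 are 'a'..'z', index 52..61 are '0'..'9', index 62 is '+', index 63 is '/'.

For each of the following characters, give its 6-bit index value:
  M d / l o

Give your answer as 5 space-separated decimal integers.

Answer: 12 29 63 37 40

Derivation:
'M': A..Z range, ord('M') − ord('A') = 12
'd': a..z range, 26 + ord('d') − ord('a') = 29
'/': index 63
'l': a..z range, 26 + ord('l') − ord('a') = 37
'o': a..z range, 26 + ord('o') − ord('a') = 40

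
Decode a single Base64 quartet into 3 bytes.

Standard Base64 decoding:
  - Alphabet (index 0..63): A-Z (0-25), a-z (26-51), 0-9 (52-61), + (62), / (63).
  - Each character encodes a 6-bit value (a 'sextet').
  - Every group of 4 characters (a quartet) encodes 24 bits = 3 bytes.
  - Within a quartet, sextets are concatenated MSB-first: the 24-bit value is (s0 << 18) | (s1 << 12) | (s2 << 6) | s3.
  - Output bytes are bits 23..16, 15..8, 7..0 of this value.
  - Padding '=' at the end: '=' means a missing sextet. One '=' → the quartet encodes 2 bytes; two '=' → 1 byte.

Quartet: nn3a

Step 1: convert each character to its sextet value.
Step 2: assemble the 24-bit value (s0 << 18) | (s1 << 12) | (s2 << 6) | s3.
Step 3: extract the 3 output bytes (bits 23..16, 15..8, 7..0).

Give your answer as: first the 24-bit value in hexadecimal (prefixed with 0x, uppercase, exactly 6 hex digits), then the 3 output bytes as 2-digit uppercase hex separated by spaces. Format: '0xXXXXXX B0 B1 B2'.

Sextets: n=39, n=39, 3=55, a=26
24-bit: (39<<18) | (39<<12) | (55<<6) | 26
      = 0x9C0000 | 0x027000 | 0x000DC0 | 0x00001A
      = 0x9E7DDA
Bytes: (v>>16)&0xFF=9E, (v>>8)&0xFF=7D, v&0xFF=DA

Answer: 0x9E7DDA 9E 7D DA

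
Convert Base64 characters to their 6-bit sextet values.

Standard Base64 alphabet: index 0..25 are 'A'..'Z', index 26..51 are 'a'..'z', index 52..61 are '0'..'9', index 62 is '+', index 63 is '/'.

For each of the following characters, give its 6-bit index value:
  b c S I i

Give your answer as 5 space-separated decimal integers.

'b': a..z range, 26 + ord('b') − ord('a') = 27
'c': a..z range, 26 + ord('c') − ord('a') = 28
'S': A..Z range, ord('S') − ord('A') = 18
'I': A..Z range, ord('I') − ord('A') = 8
'i': a..z range, 26 + ord('i') − ord('a') = 34

Answer: 27 28 18 8 34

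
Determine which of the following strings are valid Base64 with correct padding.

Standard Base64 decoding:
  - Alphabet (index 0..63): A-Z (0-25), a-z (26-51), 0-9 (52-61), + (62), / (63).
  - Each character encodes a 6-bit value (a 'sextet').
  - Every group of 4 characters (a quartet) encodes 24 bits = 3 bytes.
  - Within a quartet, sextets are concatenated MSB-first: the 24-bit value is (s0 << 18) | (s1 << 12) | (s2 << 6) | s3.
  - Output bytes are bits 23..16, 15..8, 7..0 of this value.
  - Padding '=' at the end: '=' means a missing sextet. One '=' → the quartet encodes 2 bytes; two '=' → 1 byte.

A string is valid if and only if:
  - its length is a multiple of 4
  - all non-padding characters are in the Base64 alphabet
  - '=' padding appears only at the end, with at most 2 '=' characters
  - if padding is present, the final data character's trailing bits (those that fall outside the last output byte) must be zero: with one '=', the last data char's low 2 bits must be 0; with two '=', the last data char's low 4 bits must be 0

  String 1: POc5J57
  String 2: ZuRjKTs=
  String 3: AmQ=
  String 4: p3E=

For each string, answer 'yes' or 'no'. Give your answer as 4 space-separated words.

String 1: 'POc5J57' → invalid (len=7 not mult of 4)
String 2: 'ZuRjKTs=' → valid
String 3: 'AmQ=' → valid
String 4: 'p3E=' → valid

Answer: no yes yes yes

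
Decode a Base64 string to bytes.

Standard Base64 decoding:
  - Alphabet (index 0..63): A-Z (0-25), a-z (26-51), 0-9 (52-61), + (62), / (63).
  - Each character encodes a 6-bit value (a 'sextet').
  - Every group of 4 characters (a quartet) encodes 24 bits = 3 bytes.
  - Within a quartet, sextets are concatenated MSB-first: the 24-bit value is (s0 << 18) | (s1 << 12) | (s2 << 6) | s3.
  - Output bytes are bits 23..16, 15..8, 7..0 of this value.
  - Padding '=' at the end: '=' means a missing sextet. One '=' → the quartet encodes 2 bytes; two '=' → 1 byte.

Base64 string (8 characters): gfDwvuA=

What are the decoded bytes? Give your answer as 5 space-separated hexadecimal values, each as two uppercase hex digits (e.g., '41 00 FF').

Answer: 81 F0 F0 BE E0

Derivation:
After char 0 ('g'=32): chars_in_quartet=1 acc=0x20 bytes_emitted=0
After char 1 ('f'=31): chars_in_quartet=2 acc=0x81F bytes_emitted=0
After char 2 ('D'=3): chars_in_quartet=3 acc=0x207C3 bytes_emitted=0
After char 3 ('w'=48): chars_in_quartet=4 acc=0x81F0F0 -> emit 81 F0 F0, reset; bytes_emitted=3
After char 4 ('v'=47): chars_in_quartet=1 acc=0x2F bytes_emitted=3
After char 5 ('u'=46): chars_in_quartet=2 acc=0xBEE bytes_emitted=3
After char 6 ('A'=0): chars_in_quartet=3 acc=0x2FB80 bytes_emitted=3
Padding '=': partial quartet acc=0x2FB80 -> emit BE E0; bytes_emitted=5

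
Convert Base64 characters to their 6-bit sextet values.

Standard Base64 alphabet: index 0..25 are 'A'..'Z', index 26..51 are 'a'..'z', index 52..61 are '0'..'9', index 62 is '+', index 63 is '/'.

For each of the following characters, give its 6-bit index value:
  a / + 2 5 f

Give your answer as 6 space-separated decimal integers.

Answer: 26 63 62 54 57 31

Derivation:
'a': a..z range, 26 + ord('a') − ord('a') = 26
'/': index 63
'+': index 62
'2': 0..9 range, 52 + ord('2') − ord('0') = 54
'5': 0..9 range, 52 + ord('5') − ord('0') = 57
'f': a..z range, 26 + ord('f') − ord('a') = 31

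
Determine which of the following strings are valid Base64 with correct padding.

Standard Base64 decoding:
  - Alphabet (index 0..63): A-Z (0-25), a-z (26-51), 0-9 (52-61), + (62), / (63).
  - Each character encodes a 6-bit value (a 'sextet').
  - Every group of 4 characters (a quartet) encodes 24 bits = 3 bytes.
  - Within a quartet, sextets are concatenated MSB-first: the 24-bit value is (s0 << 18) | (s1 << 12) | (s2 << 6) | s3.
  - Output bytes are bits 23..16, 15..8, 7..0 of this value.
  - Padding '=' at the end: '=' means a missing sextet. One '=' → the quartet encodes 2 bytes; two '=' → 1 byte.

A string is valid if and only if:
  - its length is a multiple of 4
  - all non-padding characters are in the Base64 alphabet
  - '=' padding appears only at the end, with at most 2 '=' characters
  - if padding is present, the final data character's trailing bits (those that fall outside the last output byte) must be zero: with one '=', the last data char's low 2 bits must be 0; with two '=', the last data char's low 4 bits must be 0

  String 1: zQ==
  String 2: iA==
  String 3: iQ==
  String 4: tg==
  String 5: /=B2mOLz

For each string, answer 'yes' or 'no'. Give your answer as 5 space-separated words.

Answer: yes yes yes yes no

Derivation:
String 1: 'zQ==' → valid
String 2: 'iA==' → valid
String 3: 'iQ==' → valid
String 4: 'tg==' → valid
String 5: '/=B2mOLz' → invalid (bad char(s): ['=']; '=' in middle)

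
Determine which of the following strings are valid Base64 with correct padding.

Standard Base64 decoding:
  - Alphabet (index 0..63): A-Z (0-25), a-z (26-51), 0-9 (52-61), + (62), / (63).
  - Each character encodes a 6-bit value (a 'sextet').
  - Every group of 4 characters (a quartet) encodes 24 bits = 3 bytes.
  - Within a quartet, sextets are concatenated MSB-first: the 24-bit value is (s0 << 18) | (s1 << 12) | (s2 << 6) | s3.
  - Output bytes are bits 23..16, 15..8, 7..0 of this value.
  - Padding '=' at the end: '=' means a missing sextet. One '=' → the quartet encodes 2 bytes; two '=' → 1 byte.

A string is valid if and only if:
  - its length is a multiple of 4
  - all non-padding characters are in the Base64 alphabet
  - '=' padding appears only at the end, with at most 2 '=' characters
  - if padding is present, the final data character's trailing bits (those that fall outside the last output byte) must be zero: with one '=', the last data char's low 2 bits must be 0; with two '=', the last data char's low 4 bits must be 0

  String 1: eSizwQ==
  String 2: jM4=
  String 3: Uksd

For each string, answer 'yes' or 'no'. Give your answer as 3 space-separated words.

Answer: yes yes yes

Derivation:
String 1: 'eSizwQ==' → valid
String 2: 'jM4=' → valid
String 3: 'Uksd' → valid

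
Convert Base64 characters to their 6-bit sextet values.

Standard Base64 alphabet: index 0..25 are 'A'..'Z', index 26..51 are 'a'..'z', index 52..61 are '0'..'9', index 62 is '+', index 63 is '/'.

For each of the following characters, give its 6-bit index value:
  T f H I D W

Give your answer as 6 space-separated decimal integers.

'T': A..Z range, ord('T') − ord('A') = 19
'f': a..z range, 26 + ord('f') − ord('a') = 31
'H': A..Z range, ord('H') − ord('A') = 7
'I': A..Z range, ord('I') − ord('A') = 8
'D': A..Z range, ord('D') − ord('A') = 3
'W': A..Z range, ord('W') − ord('A') = 22

Answer: 19 31 7 8 3 22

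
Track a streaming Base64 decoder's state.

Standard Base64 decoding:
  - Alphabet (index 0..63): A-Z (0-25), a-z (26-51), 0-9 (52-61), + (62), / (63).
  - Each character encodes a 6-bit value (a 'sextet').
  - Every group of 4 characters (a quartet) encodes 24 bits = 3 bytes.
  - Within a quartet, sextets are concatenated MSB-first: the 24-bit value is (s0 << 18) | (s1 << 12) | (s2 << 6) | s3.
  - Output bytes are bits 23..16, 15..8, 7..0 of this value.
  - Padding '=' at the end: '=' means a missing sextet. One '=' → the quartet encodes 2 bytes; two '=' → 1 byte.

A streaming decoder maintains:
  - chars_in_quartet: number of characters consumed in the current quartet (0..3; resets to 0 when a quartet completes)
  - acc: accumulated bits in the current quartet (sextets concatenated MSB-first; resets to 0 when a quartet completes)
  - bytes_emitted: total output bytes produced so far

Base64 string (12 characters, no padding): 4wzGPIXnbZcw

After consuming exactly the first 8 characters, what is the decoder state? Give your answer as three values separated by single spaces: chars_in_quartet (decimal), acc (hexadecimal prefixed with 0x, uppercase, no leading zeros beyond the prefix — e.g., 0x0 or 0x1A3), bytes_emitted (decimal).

After char 0 ('4'=56): chars_in_quartet=1 acc=0x38 bytes_emitted=0
After char 1 ('w'=48): chars_in_quartet=2 acc=0xE30 bytes_emitted=0
After char 2 ('z'=51): chars_in_quartet=3 acc=0x38C33 bytes_emitted=0
After char 3 ('G'=6): chars_in_quartet=4 acc=0xE30CC6 -> emit E3 0C C6, reset; bytes_emitted=3
After char 4 ('P'=15): chars_in_quartet=1 acc=0xF bytes_emitted=3
After char 5 ('I'=8): chars_in_quartet=2 acc=0x3C8 bytes_emitted=3
After char 6 ('X'=23): chars_in_quartet=3 acc=0xF217 bytes_emitted=3
After char 7 ('n'=39): chars_in_quartet=4 acc=0x3C85E7 -> emit 3C 85 E7, reset; bytes_emitted=6

Answer: 0 0x0 6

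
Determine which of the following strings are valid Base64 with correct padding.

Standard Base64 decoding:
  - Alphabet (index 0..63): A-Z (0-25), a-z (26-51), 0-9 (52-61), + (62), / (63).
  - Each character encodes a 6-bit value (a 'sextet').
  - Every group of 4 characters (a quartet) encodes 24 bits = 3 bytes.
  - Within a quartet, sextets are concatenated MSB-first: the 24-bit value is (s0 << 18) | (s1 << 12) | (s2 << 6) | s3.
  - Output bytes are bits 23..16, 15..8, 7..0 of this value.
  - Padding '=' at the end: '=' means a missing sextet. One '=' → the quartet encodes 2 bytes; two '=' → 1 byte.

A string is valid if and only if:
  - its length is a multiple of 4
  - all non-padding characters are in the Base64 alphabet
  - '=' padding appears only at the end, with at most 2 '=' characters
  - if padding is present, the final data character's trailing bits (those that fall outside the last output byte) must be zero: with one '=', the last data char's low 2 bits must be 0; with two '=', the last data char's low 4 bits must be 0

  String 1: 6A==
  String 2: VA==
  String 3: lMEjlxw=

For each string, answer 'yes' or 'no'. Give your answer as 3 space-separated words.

Answer: yes yes yes

Derivation:
String 1: '6A==' → valid
String 2: 'VA==' → valid
String 3: 'lMEjlxw=' → valid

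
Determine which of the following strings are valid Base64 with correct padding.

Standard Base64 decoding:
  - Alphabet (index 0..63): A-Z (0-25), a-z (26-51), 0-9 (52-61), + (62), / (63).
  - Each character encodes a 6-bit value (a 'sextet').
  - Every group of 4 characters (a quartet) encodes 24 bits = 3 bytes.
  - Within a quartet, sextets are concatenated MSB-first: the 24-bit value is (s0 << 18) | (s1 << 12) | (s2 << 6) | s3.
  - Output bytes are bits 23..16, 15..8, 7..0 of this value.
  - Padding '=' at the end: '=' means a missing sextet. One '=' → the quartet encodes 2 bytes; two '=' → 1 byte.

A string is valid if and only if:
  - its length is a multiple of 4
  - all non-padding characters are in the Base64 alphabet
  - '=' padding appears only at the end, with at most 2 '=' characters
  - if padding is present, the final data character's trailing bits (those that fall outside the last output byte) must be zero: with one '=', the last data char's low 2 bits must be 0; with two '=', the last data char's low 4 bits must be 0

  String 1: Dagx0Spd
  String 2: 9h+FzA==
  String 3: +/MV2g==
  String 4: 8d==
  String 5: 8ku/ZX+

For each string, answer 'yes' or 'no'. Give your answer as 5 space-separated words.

String 1: 'Dagx0Spd' → valid
String 2: '9h+FzA==' → valid
String 3: '+/MV2g==' → valid
String 4: '8d==' → invalid (bad trailing bits)
String 5: '8ku/ZX+' → invalid (len=7 not mult of 4)

Answer: yes yes yes no no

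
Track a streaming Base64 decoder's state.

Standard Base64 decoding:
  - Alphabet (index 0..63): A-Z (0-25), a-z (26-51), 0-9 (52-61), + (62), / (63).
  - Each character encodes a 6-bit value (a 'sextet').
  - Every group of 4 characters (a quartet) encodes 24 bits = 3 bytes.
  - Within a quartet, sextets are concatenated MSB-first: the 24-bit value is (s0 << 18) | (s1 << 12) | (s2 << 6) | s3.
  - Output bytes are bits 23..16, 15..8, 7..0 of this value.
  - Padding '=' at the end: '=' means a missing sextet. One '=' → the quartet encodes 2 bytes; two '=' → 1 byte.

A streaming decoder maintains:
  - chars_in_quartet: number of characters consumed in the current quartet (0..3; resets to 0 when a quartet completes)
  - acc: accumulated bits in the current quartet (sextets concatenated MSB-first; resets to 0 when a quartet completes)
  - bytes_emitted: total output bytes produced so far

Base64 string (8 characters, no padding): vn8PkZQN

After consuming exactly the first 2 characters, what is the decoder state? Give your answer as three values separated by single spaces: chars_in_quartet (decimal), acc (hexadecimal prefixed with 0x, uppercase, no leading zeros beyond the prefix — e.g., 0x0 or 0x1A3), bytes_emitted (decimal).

After char 0 ('v'=47): chars_in_quartet=1 acc=0x2F bytes_emitted=0
After char 1 ('n'=39): chars_in_quartet=2 acc=0xBE7 bytes_emitted=0

Answer: 2 0xBE7 0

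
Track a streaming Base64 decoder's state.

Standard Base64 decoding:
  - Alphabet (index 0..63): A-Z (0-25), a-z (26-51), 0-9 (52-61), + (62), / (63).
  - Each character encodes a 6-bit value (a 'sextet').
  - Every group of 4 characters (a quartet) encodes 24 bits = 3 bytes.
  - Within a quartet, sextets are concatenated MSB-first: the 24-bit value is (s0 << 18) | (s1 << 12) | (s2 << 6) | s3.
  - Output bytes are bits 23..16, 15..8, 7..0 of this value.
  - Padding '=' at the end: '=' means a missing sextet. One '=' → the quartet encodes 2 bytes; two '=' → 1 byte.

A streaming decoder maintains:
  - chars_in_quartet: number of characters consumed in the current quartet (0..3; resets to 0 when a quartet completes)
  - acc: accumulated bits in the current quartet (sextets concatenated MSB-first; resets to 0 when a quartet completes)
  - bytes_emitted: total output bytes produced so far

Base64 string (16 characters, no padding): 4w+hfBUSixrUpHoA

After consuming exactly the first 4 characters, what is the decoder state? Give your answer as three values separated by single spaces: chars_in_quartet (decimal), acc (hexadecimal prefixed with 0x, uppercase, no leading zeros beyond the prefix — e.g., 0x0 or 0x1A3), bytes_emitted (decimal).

Answer: 0 0x0 3

Derivation:
After char 0 ('4'=56): chars_in_quartet=1 acc=0x38 bytes_emitted=0
After char 1 ('w'=48): chars_in_quartet=2 acc=0xE30 bytes_emitted=0
After char 2 ('+'=62): chars_in_quartet=3 acc=0x38C3E bytes_emitted=0
After char 3 ('h'=33): chars_in_quartet=4 acc=0xE30FA1 -> emit E3 0F A1, reset; bytes_emitted=3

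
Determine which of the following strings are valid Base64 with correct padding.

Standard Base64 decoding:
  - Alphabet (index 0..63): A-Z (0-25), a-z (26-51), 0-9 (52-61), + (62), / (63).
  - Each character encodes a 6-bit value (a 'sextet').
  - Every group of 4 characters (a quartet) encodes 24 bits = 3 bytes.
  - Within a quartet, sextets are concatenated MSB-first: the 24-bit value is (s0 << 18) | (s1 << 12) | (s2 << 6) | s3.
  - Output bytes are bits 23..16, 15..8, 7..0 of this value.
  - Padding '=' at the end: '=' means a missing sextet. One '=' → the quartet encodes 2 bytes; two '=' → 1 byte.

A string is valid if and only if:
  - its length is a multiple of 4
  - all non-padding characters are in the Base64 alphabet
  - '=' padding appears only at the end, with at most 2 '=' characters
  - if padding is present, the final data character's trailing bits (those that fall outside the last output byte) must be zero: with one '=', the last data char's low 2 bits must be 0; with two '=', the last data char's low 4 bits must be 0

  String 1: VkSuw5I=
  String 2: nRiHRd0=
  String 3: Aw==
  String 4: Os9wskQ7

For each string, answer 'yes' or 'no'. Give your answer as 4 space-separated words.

Answer: yes yes yes yes

Derivation:
String 1: 'VkSuw5I=' → valid
String 2: 'nRiHRd0=' → valid
String 3: 'Aw==' → valid
String 4: 'Os9wskQ7' → valid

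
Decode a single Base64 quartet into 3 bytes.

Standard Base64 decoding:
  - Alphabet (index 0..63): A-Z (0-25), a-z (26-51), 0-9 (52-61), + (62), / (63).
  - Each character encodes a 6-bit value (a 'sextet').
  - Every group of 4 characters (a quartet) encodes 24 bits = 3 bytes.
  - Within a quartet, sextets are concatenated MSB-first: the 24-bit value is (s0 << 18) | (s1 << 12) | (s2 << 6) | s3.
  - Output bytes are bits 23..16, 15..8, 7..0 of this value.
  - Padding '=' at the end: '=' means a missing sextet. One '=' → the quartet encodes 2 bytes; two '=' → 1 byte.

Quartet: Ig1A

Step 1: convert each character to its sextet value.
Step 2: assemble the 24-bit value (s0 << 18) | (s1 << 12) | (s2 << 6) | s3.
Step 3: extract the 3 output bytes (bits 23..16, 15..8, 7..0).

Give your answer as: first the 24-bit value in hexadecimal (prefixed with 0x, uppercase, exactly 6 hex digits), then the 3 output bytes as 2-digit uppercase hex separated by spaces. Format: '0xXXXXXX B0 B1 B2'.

Answer: 0x220D40 22 0D 40

Derivation:
Sextets: I=8, g=32, 1=53, A=0
24-bit: (8<<18) | (32<<12) | (53<<6) | 0
      = 0x200000 | 0x020000 | 0x000D40 | 0x000000
      = 0x220D40
Bytes: (v>>16)&0xFF=22, (v>>8)&0xFF=0D, v&0xFF=40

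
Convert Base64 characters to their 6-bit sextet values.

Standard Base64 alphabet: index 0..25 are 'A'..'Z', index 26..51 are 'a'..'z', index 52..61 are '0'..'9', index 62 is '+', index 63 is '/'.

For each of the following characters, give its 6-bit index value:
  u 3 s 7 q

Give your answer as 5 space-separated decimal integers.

'u': a..z range, 26 + ord('u') − ord('a') = 46
'3': 0..9 range, 52 + ord('3') − ord('0') = 55
's': a..z range, 26 + ord('s') − ord('a') = 44
'7': 0..9 range, 52 + ord('7') − ord('0') = 59
'q': a..z range, 26 + ord('q') − ord('a') = 42

Answer: 46 55 44 59 42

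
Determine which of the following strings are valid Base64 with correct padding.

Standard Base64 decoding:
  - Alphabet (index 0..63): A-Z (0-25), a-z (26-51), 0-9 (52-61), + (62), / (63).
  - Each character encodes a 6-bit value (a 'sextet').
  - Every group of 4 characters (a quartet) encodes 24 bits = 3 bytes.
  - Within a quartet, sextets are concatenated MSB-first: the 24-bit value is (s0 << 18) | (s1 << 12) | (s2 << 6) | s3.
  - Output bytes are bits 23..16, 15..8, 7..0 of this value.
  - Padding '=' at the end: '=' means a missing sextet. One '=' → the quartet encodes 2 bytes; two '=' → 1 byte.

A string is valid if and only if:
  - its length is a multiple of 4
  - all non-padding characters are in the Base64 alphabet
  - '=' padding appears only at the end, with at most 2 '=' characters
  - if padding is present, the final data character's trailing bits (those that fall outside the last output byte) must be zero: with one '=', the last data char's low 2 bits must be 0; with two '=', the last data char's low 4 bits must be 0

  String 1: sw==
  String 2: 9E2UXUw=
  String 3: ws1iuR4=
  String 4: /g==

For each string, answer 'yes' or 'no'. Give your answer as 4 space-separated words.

Answer: yes yes yes yes

Derivation:
String 1: 'sw==' → valid
String 2: '9E2UXUw=' → valid
String 3: 'ws1iuR4=' → valid
String 4: '/g==' → valid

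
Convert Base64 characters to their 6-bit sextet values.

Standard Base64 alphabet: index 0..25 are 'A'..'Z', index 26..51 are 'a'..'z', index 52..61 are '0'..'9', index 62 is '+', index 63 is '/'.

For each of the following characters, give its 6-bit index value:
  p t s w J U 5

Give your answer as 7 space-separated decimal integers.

Answer: 41 45 44 48 9 20 57

Derivation:
'p': a..z range, 26 + ord('p') − ord('a') = 41
't': a..z range, 26 + ord('t') − ord('a') = 45
's': a..z range, 26 + ord('s') − ord('a') = 44
'w': a..z range, 26 + ord('w') − ord('a') = 48
'J': A..Z range, ord('J') − ord('A') = 9
'U': A..Z range, ord('U') − ord('A') = 20
'5': 0..9 range, 52 + ord('5') − ord('0') = 57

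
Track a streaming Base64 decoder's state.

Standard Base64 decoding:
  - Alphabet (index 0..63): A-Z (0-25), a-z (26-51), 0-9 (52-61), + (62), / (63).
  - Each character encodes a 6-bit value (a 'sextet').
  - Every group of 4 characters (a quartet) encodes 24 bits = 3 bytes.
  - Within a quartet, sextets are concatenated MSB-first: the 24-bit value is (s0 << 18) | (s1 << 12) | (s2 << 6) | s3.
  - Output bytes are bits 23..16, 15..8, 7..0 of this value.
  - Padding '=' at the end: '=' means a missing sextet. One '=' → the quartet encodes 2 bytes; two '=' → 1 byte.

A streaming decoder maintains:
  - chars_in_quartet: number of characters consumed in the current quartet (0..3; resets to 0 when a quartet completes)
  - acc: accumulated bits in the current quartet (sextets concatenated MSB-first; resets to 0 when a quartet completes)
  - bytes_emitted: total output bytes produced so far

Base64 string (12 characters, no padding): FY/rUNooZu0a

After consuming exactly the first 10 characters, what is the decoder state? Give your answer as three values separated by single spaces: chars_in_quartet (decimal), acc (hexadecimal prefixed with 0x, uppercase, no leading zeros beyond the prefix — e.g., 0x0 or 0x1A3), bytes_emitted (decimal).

Answer: 2 0x66E 6

Derivation:
After char 0 ('F'=5): chars_in_quartet=1 acc=0x5 bytes_emitted=0
After char 1 ('Y'=24): chars_in_quartet=2 acc=0x158 bytes_emitted=0
After char 2 ('/'=63): chars_in_quartet=3 acc=0x563F bytes_emitted=0
After char 3 ('r'=43): chars_in_quartet=4 acc=0x158FEB -> emit 15 8F EB, reset; bytes_emitted=3
After char 4 ('U'=20): chars_in_quartet=1 acc=0x14 bytes_emitted=3
After char 5 ('N'=13): chars_in_quartet=2 acc=0x50D bytes_emitted=3
After char 6 ('o'=40): chars_in_quartet=3 acc=0x14368 bytes_emitted=3
After char 7 ('o'=40): chars_in_quartet=4 acc=0x50DA28 -> emit 50 DA 28, reset; bytes_emitted=6
After char 8 ('Z'=25): chars_in_quartet=1 acc=0x19 bytes_emitted=6
After char 9 ('u'=46): chars_in_quartet=2 acc=0x66E bytes_emitted=6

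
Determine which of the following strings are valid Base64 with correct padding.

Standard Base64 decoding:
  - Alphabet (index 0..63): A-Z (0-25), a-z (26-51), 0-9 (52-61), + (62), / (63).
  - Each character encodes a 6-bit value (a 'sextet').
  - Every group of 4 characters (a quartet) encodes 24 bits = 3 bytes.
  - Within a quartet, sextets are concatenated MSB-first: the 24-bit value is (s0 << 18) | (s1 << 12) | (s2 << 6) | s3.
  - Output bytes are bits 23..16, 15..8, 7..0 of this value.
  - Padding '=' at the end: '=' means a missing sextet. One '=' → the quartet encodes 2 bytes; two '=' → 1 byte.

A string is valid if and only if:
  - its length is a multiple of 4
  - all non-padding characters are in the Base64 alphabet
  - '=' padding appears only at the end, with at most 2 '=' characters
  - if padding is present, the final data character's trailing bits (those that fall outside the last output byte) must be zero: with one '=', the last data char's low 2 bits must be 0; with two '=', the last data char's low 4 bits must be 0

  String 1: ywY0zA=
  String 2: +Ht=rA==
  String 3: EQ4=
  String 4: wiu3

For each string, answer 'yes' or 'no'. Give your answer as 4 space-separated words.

Answer: no no yes yes

Derivation:
String 1: 'ywY0zA=' → invalid (len=7 not mult of 4)
String 2: '+Ht=rA==' → invalid (bad char(s): ['=']; '=' in middle)
String 3: 'EQ4=' → valid
String 4: 'wiu3' → valid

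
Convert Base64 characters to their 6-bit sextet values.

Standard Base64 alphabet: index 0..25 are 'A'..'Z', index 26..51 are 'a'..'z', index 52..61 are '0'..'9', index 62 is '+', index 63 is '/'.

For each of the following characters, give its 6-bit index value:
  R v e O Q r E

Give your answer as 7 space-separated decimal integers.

Answer: 17 47 30 14 16 43 4

Derivation:
'R': A..Z range, ord('R') − ord('A') = 17
'v': a..z range, 26 + ord('v') − ord('a') = 47
'e': a..z range, 26 + ord('e') − ord('a') = 30
'O': A..Z range, ord('O') − ord('A') = 14
'Q': A..Z range, ord('Q') − ord('A') = 16
'r': a..z range, 26 + ord('r') − ord('a') = 43
'E': A..Z range, ord('E') − ord('A') = 4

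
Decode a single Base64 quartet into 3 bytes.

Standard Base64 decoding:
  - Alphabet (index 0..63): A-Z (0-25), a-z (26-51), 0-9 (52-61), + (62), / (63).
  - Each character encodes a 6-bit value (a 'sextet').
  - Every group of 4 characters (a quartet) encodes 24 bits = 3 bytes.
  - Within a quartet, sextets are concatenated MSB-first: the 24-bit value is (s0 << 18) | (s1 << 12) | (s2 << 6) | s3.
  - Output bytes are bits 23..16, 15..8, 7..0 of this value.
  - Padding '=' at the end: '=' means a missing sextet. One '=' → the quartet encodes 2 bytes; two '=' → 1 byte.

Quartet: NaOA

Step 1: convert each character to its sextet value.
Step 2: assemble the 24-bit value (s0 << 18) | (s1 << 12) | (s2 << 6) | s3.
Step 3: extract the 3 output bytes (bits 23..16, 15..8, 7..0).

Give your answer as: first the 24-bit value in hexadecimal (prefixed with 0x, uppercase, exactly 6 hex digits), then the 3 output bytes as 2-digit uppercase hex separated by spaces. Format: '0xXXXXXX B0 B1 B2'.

Answer: 0x35A380 35 A3 80

Derivation:
Sextets: N=13, a=26, O=14, A=0
24-bit: (13<<18) | (26<<12) | (14<<6) | 0
      = 0x340000 | 0x01A000 | 0x000380 | 0x000000
      = 0x35A380
Bytes: (v>>16)&0xFF=35, (v>>8)&0xFF=A3, v&0xFF=80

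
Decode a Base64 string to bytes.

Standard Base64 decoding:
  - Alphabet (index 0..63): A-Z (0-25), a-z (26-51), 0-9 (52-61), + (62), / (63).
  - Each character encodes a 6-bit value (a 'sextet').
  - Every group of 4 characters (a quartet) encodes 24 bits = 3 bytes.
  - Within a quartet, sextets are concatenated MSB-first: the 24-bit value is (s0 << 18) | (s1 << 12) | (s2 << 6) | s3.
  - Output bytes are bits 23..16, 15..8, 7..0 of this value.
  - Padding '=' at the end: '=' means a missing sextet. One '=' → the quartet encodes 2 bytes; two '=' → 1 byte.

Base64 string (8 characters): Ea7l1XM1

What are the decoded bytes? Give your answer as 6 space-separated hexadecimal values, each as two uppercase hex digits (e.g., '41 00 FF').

Answer: 11 AE E5 D5 73 35

Derivation:
After char 0 ('E'=4): chars_in_quartet=1 acc=0x4 bytes_emitted=0
After char 1 ('a'=26): chars_in_quartet=2 acc=0x11A bytes_emitted=0
After char 2 ('7'=59): chars_in_quartet=3 acc=0x46BB bytes_emitted=0
After char 3 ('l'=37): chars_in_quartet=4 acc=0x11AEE5 -> emit 11 AE E5, reset; bytes_emitted=3
After char 4 ('1'=53): chars_in_quartet=1 acc=0x35 bytes_emitted=3
After char 5 ('X'=23): chars_in_quartet=2 acc=0xD57 bytes_emitted=3
After char 6 ('M'=12): chars_in_quartet=3 acc=0x355CC bytes_emitted=3
After char 7 ('1'=53): chars_in_quartet=4 acc=0xD57335 -> emit D5 73 35, reset; bytes_emitted=6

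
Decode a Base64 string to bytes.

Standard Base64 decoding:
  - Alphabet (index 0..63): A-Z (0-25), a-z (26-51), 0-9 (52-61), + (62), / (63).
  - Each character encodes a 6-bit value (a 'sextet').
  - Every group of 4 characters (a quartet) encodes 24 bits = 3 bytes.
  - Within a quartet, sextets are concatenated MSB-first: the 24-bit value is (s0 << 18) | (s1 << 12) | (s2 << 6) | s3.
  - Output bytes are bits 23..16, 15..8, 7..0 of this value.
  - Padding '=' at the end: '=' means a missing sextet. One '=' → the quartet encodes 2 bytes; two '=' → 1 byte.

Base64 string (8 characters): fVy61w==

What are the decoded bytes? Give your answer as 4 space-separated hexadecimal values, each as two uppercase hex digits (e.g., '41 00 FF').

After char 0 ('f'=31): chars_in_quartet=1 acc=0x1F bytes_emitted=0
After char 1 ('V'=21): chars_in_quartet=2 acc=0x7D5 bytes_emitted=0
After char 2 ('y'=50): chars_in_quartet=3 acc=0x1F572 bytes_emitted=0
After char 3 ('6'=58): chars_in_quartet=4 acc=0x7D5CBA -> emit 7D 5C BA, reset; bytes_emitted=3
After char 4 ('1'=53): chars_in_quartet=1 acc=0x35 bytes_emitted=3
After char 5 ('w'=48): chars_in_quartet=2 acc=0xD70 bytes_emitted=3
Padding '==': partial quartet acc=0xD70 -> emit D7; bytes_emitted=4

Answer: 7D 5C BA D7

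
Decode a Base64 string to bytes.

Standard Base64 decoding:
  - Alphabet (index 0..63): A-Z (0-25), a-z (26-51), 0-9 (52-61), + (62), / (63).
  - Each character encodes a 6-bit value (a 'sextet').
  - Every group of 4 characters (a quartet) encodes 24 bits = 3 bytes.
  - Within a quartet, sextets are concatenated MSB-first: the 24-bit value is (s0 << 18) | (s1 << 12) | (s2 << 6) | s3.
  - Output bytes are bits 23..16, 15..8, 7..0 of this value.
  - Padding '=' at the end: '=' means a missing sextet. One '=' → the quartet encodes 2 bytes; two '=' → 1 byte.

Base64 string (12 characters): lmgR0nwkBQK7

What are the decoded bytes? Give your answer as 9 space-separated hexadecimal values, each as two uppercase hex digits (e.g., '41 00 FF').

After char 0 ('l'=37): chars_in_quartet=1 acc=0x25 bytes_emitted=0
After char 1 ('m'=38): chars_in_quartet=2 acc=0x966 bytes_emitted=0
After char 2 ('g'=32): chars_in_quartet=3 acc=0x259A0 bytes_emitted=0
After char 3 ('R'=17): chars_in_quartet=4 acc=0x966811 -> emit 96 68 11, reset; bytes_emitted=3
After char 4 ('0'=52): chars_in_quartet=1 acc=0x34 bytes_emitted=3
After char 5 ('n'=39): chars_in_quartet=2 acc=0xD27 bytes_emitted=3
After char 6 ('w'=48): chars_in_quartet=3 acc=0x349F0 bytes_emitted=3
After char 7 ('k'=36): chars_in_quartet=4 acc=0xD27C24 -> emit D2 7C 24, reset; bytes_emitted=6
After char 8 ('B'=1): chars_in_quartet=1 acc=0x1 bytes_emitted=6
After char 9 ('Q'=16): chars_in_quartet=2 acc=0x50 bytes_emitted=6
After char 10 ('K'=10): chars_in_quartet=3 acc=0x140A bytes_emitted=6
After char 11 ('7'=59): chars_in_quartet=4 acc=0x502BB -> emit 05 02 BB, reset; bytes_emitted=9

Answer: 96 68 11 D2 7C 24 05 02 BB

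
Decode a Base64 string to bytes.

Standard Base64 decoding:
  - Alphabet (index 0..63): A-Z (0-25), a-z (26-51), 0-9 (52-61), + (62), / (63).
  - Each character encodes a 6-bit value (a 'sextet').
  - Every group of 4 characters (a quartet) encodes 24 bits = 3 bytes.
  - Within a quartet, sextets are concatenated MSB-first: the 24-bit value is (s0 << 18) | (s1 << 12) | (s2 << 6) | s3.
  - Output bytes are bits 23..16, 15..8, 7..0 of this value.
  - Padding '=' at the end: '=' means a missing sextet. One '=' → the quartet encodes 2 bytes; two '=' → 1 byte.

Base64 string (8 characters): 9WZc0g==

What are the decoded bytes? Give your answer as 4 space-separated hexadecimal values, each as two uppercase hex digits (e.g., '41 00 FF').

After char 0 ('9'=61): chars_in_quartet=1 acc=0x3D bytes_emitted=0
After char 1 ('W'=22): chars_in_quartet=2 acc=0xF56 bytes_emitted=0
After char 2 ('Z'=25): chars_in_quartet=3 acc=0x3D599 bytes_emitted=0
After char 3 ('c'=28): chars_in_quartet=4 acc=0xF5665C -> emit F5 66 5C, reset; bytes_emitted=3
After char 4 ('0'=52): chars_in_quartet=1 acc=0x34 bytes_emitted=3
After char 5 ('g'=32): chars_in_quartet=2 acc=0xD20 bytes_emitted=3
Padding '==': partial quartet acc=0xD20 -> emit D2; bytes_emitted=4

Answer: F5 66 5C D2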